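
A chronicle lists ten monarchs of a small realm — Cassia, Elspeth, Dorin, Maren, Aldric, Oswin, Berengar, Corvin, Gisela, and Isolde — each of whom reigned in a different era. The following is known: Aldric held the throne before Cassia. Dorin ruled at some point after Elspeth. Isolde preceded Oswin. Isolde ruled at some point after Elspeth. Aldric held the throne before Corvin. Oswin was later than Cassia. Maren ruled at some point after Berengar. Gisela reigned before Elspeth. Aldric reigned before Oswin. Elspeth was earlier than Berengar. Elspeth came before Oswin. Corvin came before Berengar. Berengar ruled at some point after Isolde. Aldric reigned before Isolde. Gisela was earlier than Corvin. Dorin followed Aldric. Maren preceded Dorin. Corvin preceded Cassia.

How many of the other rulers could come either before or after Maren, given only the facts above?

2

Forced before Maren: Aldric, Berengar, Corvin, Elspeth, Gisela, and Isolde; forced after Maren: Dorin.
That leaves Cassia and Oswin with no forced order relative to Maren — 2.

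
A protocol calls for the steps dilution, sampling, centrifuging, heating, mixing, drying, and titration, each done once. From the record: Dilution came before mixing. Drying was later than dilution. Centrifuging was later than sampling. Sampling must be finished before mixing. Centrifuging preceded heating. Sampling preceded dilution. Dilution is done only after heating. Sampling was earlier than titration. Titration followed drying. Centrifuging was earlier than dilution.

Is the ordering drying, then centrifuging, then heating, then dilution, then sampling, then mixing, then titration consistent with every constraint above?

The constraints require sampling before centrifuging, but in the proposed sequence centrifuging appears ahead of sampling. That one violation is enough.

no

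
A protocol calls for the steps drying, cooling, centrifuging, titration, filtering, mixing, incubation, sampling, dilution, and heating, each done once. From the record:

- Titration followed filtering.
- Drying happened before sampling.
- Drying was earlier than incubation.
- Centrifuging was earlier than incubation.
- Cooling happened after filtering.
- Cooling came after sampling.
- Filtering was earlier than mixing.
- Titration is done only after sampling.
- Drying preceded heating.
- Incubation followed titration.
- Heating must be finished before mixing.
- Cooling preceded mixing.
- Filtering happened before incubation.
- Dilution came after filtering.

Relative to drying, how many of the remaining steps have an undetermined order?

3

Forced after drying: cooling, heating, incubation, mixing, sampling, and titration.
That leaves centrifuging, dilution, and filtering with no forced order relative to drying — 3.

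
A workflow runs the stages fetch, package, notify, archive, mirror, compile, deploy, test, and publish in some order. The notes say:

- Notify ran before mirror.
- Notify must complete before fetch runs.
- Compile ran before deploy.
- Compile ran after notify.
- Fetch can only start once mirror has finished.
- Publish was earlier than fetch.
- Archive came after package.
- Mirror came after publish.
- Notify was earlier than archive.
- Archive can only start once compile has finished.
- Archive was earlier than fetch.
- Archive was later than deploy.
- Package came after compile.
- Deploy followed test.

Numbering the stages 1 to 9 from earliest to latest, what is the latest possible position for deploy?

7

Deploy must come before archive and fetch — 2 stages forced after it.
Everything else can be placed before deploy in some valid order, so deploy can sit as late as position 9 − 2 = 7.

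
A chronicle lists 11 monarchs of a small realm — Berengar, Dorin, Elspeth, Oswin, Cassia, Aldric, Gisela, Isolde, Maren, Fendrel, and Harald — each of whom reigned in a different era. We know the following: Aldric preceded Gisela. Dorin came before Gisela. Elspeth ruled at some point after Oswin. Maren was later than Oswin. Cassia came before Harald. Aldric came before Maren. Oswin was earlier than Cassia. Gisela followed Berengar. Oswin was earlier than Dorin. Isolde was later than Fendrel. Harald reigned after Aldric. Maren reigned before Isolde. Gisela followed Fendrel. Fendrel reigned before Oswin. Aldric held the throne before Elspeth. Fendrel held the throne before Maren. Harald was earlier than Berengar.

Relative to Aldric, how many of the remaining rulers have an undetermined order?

4

Forced after Aldric: Berengar, Elspeth, Gisela, Harald, Isolde, and Maren.
That leaves Cassia, Dorin, Fendrel, and Oswin with no forced order relative to Aldric — 4.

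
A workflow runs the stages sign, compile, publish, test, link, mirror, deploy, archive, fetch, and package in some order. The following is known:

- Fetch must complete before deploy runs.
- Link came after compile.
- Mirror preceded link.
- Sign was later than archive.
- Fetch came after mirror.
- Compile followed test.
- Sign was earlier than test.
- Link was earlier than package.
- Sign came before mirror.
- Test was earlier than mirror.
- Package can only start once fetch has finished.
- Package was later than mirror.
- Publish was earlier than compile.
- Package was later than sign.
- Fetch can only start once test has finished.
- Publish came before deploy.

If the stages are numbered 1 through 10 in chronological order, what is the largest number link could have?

9

Link must come before package — 1 stage forced after it.
Everything else can be placed before link in some valid order, so link can sit as late as position 10 − 1 = 9.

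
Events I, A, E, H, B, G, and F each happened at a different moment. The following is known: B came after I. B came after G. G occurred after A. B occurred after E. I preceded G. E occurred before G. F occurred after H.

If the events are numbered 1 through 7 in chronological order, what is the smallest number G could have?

A, E, and I must all come before G — 3 forced predecessors.
Nothing else is forced ahead of G, so its earliest slot is position 3 + 1 = 4.

4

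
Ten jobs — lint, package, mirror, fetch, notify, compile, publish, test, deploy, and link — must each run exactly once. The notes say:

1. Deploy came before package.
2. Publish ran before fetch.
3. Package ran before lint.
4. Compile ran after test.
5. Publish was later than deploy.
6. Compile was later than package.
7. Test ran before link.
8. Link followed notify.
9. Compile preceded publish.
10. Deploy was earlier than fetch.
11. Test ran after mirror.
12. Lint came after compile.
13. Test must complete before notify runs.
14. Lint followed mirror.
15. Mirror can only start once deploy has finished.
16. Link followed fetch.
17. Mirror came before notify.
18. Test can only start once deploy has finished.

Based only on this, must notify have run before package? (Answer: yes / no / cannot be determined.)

cannot be determined

No chain of stated constraints runs from notify to package, and none runs from package to notify either.
So the relative order of notify and package is not fixed by the given facts.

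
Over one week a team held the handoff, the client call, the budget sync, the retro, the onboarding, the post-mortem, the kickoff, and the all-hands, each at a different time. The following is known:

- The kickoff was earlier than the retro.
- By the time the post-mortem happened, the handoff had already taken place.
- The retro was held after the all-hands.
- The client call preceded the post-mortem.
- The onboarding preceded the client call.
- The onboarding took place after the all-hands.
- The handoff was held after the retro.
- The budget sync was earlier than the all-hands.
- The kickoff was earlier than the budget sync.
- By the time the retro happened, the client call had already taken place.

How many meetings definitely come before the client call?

Directly stated before the client call: the onboarding.
The all-hands reaches the client call via the all-hands → the onboarding → the client call.
The budget sync reaches the client call via the budget sync → the all-hands → the onboarding → the client call.
The kickoff reaches the client call via the kickoff → the budget sync → the all-hands → the onboarding → the client call.
No chain forces the post-mortem (or any of the others) ahead of the client call.
That's the all-hands, the budget sync, the kickoff, and the onboarding — 4 in all.

4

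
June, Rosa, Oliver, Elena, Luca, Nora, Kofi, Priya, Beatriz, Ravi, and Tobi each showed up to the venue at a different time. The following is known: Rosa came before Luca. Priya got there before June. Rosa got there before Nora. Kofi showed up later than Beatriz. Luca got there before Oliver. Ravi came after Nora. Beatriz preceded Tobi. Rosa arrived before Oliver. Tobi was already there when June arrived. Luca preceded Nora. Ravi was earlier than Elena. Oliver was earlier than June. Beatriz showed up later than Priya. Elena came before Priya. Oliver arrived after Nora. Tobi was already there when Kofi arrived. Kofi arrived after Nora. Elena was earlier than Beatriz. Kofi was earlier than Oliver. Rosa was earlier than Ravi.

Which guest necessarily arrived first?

Rosa

Rosa has a chain of constraints placing them before every other guest, so Rosa must be first.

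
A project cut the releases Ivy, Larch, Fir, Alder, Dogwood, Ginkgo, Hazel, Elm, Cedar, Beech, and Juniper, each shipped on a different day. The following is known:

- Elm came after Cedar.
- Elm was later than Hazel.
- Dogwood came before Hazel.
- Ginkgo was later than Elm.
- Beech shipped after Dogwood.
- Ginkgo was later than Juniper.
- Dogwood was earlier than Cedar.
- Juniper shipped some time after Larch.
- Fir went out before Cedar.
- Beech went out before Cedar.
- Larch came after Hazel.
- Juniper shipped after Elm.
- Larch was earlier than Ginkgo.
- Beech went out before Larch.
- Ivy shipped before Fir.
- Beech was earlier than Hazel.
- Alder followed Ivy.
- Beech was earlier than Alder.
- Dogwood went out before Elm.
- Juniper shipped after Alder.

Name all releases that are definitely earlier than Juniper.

Directly stated before Juniper: Alder, Elm, and Larch.
Beech reaches Juniper via Beech → Alder → Juniper.
Cedar reaches Juniper via Cedar → Elm → Juniper.
Dogwood reaches Juniper via Dogwood → Elm → Juniper.
Likewise Fir, Hazel, and Ivy each reach Juniper by chaining the stated constraints.
No chain forces Ginkgo ahead of Juniper.

Alder, Beech, Cedar, Dogwood, Elm, Fir, Hazel, Ivy, Larch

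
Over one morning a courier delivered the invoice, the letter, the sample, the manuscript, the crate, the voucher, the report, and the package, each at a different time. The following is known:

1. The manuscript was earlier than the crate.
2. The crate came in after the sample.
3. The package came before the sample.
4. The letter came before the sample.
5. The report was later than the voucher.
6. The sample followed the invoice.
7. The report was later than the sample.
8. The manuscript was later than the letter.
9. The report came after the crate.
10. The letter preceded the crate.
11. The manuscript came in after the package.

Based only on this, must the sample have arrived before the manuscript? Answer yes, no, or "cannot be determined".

cannot be determined

No chain of stated constraints runs from the sample to the manuscript, and none runs from the manuscript to the sample either.
So the relative order of the sample and the manuscript is not fixed by the given facts.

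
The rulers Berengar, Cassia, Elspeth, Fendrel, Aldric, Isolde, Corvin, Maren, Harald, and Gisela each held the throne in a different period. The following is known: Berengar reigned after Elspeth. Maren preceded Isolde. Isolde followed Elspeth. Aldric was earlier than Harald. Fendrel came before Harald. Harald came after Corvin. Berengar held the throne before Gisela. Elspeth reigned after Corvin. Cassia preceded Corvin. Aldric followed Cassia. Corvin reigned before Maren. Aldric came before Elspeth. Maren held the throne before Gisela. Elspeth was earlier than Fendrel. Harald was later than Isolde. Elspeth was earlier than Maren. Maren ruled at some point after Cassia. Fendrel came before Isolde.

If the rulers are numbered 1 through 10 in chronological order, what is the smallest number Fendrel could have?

Aldric, Cassia, Corvin, and Elspeth must all come before Fendrel — 4 forced predecessors.
Nothing else is forced ahead of Fendrel, so their earliest slot is position 4 + 1 = 5.

5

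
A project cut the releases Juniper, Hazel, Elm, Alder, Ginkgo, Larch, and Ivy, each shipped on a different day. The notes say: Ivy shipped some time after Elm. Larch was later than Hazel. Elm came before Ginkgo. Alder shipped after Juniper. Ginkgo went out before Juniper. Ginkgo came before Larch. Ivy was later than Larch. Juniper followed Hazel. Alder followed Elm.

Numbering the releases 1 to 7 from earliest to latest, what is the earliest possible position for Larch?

4

Elm, Ginkgo, and Hazel must all come before Larch — 3 forced predecessors.
Nothing else is forced ahead of Larch, so its earliest slot is position 3 + 1 = 4.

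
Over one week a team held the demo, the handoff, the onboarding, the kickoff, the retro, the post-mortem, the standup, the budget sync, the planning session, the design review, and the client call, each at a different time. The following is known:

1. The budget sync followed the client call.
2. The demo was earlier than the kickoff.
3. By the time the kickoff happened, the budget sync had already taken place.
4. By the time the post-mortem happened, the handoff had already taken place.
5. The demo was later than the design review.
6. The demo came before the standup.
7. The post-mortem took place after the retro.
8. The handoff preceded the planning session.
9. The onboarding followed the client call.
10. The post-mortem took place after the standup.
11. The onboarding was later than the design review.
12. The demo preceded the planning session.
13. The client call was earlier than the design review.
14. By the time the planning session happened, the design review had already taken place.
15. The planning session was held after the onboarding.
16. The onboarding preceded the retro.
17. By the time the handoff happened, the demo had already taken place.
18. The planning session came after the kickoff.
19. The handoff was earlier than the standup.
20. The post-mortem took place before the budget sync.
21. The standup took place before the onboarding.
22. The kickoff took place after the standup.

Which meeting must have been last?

Every other meeting has a chain of constraints placing it before the planning session, so the planning session is last.

the planning session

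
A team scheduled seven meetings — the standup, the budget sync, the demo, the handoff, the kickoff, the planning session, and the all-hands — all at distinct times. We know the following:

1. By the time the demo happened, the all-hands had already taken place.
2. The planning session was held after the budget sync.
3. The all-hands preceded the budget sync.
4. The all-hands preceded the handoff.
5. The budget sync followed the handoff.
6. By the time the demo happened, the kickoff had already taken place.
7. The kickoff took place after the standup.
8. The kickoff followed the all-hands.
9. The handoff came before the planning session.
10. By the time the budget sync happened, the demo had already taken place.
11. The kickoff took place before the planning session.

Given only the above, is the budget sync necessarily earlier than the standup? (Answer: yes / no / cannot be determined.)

no

Tracing the constraints gives the standup → the kickoff → the demo → the budget sync, so the standup must come before the budget sync.
That means the budget sync cannot be before the standup.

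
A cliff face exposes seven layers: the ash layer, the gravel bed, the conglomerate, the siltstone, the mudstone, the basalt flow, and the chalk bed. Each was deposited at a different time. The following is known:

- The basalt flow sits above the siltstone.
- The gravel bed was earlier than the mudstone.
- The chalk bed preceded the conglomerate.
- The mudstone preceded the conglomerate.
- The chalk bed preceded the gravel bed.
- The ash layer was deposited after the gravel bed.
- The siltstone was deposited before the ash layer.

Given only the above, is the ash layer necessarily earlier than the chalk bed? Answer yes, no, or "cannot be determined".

Tracing the constraints gives the chalk bed → the gravel bed → the ash layer, so the chalk bed must come before the ash layer.
That means the ash layer cannot be before the chalk bed.

no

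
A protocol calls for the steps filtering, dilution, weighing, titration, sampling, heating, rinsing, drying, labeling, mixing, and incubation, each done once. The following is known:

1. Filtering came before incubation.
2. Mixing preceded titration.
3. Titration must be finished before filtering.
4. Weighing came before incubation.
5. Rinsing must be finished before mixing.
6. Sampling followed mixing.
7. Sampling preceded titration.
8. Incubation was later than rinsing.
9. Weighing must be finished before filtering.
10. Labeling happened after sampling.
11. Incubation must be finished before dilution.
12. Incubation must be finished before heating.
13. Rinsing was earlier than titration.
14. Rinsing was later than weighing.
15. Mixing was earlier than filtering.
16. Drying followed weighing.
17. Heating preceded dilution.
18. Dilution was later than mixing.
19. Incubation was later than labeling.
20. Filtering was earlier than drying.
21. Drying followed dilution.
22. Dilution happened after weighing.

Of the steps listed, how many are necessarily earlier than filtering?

5

Directly stated before filtering: mixing, titration, and weighing.
Rinsing reaches filtering via rinsing → mixing → filtering.
Sampling reaches filtering via sampling → titration → filtering.
No chain forces drying (or any of the others) ahead of filtering.
That's mixing, rinsing, sampling, titration, and weighing — 5 in all.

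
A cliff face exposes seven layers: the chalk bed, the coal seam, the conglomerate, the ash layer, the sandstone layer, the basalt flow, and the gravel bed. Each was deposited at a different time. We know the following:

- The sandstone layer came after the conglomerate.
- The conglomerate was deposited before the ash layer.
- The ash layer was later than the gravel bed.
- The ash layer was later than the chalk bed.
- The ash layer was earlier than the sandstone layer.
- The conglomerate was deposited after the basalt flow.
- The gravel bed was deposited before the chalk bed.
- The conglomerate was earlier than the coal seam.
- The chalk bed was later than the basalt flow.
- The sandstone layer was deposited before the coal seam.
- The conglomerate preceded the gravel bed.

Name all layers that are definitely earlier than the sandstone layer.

the ash layer, the basalt flow, the chalk bed, the conglomerate, the gravel bed

Directly stated before the sandstone layer: the ash layer and the conglomerate.
The basalt flow reaches the sandstone layer via the basalt flow → the conglomerate → the sandstone layer.
The chalk bed reaches the sandstone layer via the chalk bed → the ash layer → the sandstone layer.
The gravel bed reaches the sandstone layer via the gravel bed → the ash layer → the sandstone layer.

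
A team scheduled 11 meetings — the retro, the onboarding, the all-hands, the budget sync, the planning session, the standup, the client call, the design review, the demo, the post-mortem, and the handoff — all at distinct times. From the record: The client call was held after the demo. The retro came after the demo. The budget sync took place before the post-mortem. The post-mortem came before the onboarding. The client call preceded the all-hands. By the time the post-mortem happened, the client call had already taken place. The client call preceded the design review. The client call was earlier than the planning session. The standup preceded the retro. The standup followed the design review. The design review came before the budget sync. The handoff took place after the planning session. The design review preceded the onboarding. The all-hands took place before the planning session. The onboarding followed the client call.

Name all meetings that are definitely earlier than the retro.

Directly stated before the retro: the demo and the standup.
The client call reaches the retro via the client call → the design review → the standup → the retro.
The design review reaches the retro via the design review → the standup → the retro.

the client call, the demo, the design review, the standup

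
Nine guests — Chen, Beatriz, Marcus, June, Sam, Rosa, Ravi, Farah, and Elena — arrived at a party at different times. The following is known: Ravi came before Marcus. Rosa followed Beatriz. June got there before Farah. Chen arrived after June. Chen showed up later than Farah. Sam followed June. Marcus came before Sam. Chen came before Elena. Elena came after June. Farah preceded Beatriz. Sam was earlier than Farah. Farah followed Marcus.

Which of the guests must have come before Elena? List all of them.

Chen, Farah, June, Marcus, Ravi, Sam

Directly stated before Elena: Chen and June.
Farah reaches Elena via Farah → Chen → Elena.
Marcus reaches Elena via Marcus → Farah → Chen → Elena.
Ravi reaches Elena via Ravi → Marcus → Farah → Chen → Elena.
Likewise Sam reaches Elena by chaining the stated constraints.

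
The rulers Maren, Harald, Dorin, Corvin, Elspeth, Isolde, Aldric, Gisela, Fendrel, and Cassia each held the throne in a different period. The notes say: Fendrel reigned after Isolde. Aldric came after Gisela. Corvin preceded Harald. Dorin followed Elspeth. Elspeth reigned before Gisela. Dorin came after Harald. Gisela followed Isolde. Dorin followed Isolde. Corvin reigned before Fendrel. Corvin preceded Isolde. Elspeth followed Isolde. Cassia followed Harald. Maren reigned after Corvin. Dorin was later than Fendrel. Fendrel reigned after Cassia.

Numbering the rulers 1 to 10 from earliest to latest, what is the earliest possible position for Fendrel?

Cassia, Corvin, Harald, and Isolde must all come before Fendrel — 4 forced predecessors.
Nothing else is forced ahead of Fendrel, so their earliest slot is position 4 + 1 = 5.

5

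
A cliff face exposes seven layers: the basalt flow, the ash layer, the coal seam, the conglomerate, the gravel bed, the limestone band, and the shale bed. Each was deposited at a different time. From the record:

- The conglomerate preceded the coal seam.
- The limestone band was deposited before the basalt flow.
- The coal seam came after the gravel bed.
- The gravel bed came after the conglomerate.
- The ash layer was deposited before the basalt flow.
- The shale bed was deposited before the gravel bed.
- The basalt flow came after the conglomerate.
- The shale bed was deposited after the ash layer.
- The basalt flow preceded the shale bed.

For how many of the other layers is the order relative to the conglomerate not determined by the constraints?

Forced after the conglomerate: the basalt flow, the coal seam, the gravel bed, and the shale bed.
That leaves the ash layer and the limestone band with no forced order relative to the conglomerate — 2.

2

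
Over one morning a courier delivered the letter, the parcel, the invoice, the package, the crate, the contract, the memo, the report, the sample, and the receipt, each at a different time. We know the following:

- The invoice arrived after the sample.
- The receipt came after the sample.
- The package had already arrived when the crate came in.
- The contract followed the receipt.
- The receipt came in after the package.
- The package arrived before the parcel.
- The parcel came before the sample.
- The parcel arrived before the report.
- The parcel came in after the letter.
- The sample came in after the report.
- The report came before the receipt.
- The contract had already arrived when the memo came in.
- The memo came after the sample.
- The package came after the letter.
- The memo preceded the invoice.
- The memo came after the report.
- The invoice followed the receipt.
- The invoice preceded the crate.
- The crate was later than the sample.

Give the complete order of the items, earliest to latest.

The constraints fix every adjacent pair, so only one ordering works:
the letter → the package → the parcel → the report → the sample → the receipt → the contract → the memo → the invoice → the crate.

the letter, the package, the parcel, the report, the sample, the receipt, the contract, the memo, the invoice, the crate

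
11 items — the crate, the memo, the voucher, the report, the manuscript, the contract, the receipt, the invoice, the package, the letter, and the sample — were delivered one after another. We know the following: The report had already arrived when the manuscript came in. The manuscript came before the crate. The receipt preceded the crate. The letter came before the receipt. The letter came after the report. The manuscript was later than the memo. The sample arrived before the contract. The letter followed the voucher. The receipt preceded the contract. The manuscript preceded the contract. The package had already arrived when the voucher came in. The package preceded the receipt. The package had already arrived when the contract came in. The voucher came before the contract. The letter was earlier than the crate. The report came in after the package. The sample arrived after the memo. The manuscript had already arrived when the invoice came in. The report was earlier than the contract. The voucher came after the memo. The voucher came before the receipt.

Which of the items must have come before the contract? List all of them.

the letter, the manuscript, the memo, the package, the receipt, the report, the sample, the voucher

Directly stated before the contract: the manuscript, the package, the receipt, the report, the sample, and the voucher.
The letter reaches the contract via the letter → the receipt → the contract.
The memo reaches the contract via the memo → the voucher → the contract.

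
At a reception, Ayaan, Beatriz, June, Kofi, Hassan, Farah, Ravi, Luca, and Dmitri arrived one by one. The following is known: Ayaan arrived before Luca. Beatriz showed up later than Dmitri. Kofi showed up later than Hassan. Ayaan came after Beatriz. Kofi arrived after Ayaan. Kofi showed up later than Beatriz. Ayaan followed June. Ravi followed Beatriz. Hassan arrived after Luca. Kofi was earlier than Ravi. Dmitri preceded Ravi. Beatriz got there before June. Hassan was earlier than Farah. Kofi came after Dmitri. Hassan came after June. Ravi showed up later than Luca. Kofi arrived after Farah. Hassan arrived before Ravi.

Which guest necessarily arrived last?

Ravi

Every other guest has a chain of constraints placing them before Ravi, so Ravi is last.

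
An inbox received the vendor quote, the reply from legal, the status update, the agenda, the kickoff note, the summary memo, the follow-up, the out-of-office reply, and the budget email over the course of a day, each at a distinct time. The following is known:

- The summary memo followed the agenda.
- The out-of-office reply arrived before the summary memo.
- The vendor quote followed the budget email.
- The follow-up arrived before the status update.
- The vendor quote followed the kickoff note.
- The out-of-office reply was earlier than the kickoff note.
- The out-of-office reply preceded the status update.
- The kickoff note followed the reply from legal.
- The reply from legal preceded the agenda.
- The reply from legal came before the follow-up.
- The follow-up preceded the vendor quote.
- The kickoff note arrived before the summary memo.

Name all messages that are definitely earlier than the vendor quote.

the budget email, the follow-up, the kickoff note, the out-of-office reply, the reply from legal

Directly stated before the vendor quote: the budget email, the follow-up, and the kickoff note.
The out-of-office reply reaches the vendor quote via the out-of-office reply → the kickoff note → the vendor quote.
The reply from legal reaches the vendor quote via the reply from legal → the kickoff note → the vendor quote.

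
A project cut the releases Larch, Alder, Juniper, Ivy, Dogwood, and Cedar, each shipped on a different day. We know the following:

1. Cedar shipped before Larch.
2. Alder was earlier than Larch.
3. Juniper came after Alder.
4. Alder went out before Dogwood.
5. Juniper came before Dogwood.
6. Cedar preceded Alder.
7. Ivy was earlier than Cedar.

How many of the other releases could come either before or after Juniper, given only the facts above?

Forced before Juniper: Alder, Cedar, and Ivy; forced after Juniper: Dogwood.
That leaves Larch with no forced order relative to Juniper — 1.

1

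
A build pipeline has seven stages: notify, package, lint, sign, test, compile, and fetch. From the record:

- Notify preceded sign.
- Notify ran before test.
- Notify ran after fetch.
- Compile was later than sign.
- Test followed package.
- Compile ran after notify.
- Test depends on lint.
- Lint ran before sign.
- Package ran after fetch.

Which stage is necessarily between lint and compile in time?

sign

Tracing the constraints gives lint → sign → compile, so sign sits after lint and before compile.
No other stage is forced both after lint and before compile.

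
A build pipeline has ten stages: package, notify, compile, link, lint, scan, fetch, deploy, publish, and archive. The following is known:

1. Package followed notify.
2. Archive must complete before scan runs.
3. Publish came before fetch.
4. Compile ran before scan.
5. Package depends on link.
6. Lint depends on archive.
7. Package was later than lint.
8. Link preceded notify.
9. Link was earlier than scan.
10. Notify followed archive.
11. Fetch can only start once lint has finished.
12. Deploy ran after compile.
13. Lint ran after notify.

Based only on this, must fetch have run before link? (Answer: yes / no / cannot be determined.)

no

Tracing the constraints gives link → notify → lint → fetch, so link must come before fetch.
That means fetch cannot be before link.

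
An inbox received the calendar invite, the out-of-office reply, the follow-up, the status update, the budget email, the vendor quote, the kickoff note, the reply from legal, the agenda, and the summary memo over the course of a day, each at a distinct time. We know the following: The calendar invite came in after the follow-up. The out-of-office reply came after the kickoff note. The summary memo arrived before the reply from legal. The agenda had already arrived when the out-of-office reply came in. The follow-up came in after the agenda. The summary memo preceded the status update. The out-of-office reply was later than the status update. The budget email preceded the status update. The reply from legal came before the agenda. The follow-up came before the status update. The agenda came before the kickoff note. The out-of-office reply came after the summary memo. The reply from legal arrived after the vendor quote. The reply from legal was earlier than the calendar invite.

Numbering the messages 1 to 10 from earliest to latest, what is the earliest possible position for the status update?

7

The agenda, the budget email, the follow-up, the reply from legal, the summary memo, and the vendor quote must all come before the status update — 6 forced predecessors.
Nothing else is forced ahead of the status update, so its earliest slot is position 6 + 1 = 7.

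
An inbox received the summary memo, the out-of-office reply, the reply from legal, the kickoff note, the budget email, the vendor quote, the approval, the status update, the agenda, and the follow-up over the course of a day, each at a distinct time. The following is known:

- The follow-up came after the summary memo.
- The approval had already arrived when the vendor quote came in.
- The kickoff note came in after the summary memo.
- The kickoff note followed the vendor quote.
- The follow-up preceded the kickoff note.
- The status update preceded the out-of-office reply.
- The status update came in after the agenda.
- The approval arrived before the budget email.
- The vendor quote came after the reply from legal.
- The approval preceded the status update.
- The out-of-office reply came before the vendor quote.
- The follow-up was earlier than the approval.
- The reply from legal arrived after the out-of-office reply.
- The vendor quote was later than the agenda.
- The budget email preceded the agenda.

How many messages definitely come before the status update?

5

Directly stated before the status update: the agenda and the approval.
The budget email reaches the status update via the budget email → the agenda → the status update.
The follow-up reaches the status update via the follow-up → the approval → the status update.
The summary memo reaches the status update via the summary memo → the follow-up → the approval → the status update.
That's the agenda, the approval, the budget email, the follow-up, and the summary memo — 5 in all.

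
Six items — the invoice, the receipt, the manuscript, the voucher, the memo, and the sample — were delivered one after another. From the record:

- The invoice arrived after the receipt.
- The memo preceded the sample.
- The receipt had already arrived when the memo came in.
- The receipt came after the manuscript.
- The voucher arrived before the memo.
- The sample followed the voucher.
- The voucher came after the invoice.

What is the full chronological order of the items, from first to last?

the manuscript, the receipt, the invoice, the voucher, the memo, the sample

The constraints fix every adjacent pair, so only one ordering works:
the manuscript → the receipt → the invoice → the voucher → the memo → the sample.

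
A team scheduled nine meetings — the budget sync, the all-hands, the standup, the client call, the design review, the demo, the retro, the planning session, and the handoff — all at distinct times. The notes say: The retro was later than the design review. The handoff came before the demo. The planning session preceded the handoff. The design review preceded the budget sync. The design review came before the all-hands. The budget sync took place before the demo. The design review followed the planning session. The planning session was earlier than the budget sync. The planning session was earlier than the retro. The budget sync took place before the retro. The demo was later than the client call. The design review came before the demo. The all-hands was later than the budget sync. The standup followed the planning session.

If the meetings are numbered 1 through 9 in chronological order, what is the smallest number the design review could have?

2

The planning session must come before the design review — 1 forced predecessor.
Nothing else is forced ahead of the design review, so its earliest slot is position 1 + 1 = 2.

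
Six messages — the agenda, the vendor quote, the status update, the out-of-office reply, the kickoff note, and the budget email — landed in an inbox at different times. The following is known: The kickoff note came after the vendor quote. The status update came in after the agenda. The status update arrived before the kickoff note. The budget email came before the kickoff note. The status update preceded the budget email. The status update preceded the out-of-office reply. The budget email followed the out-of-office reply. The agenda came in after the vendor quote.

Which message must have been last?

the kickoff note

Every other message has a chain of constraints placing it before the kickoff note, so the kickoff note is last.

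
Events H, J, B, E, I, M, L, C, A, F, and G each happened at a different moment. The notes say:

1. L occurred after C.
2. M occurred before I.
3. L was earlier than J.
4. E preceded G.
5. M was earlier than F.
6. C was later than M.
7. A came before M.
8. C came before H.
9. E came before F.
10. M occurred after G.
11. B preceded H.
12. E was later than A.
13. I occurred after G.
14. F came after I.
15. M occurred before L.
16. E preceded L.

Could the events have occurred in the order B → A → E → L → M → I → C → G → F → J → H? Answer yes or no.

no

The constraints require G before I, but in the proposed sequence I appears ahead of G. That one violation is enough.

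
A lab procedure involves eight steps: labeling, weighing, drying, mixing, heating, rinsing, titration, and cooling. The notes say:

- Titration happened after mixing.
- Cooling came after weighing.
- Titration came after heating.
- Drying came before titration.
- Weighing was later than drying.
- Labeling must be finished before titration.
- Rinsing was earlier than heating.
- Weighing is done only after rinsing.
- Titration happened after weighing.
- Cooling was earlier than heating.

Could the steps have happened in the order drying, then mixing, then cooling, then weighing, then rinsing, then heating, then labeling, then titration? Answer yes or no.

no

The constraints require weighing before cooling, but in the proposed sequence cooling appears ahead of weighing. That one violation is enough.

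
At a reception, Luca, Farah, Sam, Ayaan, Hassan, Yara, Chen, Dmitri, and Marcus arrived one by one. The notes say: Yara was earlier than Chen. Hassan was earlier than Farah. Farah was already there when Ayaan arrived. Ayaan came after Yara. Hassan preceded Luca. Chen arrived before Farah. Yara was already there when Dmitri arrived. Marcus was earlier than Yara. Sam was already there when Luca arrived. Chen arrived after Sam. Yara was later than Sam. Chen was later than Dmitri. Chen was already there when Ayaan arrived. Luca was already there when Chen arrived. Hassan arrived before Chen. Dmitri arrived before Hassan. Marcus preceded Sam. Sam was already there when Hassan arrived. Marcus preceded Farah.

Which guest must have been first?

Marcus

Marcus has a chain of constraints placing them before every other guest, so Marcus must be first.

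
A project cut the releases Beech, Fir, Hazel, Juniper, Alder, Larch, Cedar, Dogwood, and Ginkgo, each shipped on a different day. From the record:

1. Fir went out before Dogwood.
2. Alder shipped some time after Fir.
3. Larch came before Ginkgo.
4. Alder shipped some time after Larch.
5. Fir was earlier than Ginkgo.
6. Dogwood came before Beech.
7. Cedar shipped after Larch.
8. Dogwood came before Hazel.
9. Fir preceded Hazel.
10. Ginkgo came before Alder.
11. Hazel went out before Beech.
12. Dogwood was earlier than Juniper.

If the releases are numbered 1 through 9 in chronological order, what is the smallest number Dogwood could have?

2

Fir must come before Dogwood — 1 forced predecessor.
Nothing else is forced ahead of Dogwood, so its earliest slot is position 1 + 1 = 2.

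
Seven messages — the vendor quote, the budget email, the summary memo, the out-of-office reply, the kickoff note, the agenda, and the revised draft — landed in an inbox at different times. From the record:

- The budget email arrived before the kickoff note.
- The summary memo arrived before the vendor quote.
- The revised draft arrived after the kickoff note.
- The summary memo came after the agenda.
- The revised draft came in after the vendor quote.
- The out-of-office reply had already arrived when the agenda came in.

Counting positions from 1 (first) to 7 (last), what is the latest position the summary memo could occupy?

5

The summary memo must come before the revised draft and the vendor quote — 2 messages forced after it.
Everything else can be placed before the summary memo in some valid order, so the summary memo can sit as late as position 7 − 2 = 5.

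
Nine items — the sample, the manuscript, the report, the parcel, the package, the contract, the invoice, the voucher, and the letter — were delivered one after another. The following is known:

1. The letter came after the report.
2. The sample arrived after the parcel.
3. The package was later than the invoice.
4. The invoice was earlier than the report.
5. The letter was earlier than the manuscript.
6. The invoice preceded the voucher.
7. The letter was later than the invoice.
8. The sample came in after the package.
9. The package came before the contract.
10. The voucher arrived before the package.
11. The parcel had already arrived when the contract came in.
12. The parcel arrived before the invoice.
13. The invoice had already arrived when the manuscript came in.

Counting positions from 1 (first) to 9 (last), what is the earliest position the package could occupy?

4

The invoice, the parcel, and the voucher must all come before the package — 3 forced predecessors.
Nothing else is forced ahead of the package, so its earliest slot is position 3 + 1 = 4.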